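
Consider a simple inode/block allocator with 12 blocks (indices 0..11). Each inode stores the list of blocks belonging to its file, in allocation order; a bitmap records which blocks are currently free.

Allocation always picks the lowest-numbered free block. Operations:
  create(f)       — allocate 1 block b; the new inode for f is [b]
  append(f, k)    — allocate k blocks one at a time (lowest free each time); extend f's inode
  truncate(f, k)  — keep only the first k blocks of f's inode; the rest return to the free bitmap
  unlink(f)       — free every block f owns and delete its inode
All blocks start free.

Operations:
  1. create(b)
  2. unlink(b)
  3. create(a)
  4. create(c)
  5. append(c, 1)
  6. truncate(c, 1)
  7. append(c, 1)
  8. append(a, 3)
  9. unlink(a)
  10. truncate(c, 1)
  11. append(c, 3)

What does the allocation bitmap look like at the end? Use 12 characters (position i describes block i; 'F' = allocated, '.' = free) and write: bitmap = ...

  1. create(b)  ⇒  F...........  {b→[0]}
  2. unlink(b)  ⇒  ............  {}
  3. create(a)  ⇒  F...........  {a→[0]}
  4. create(c)  ⇒  FF..........  {a→[0]; c→[1]}
  5. append(c, 1)  ⇒  FFF.........  {a→[0]; c→[1, 2]}
  6. truncate(c, 1)  ⇒  FF..........  {a→[0]; c→[1]}
  7. append(c, 1)  ⇒  FFF.........  {a→[0]; c→[1, 2]}
  8. append(a, 3)  ⇒  FFFFFF......  {a→[0, 3, 4, 5]; c→[1, 2]}
  9. unlink(a)  ⇒  .FF.........  {c→[1, 2]}
  10. truncate(c, 1)  ⇒  .F..........  {c→[1]}
  11. append(c, 3)  ⇒  FFFF........  {c→[1, 0, 2, 3]}

bitmap = FFFF........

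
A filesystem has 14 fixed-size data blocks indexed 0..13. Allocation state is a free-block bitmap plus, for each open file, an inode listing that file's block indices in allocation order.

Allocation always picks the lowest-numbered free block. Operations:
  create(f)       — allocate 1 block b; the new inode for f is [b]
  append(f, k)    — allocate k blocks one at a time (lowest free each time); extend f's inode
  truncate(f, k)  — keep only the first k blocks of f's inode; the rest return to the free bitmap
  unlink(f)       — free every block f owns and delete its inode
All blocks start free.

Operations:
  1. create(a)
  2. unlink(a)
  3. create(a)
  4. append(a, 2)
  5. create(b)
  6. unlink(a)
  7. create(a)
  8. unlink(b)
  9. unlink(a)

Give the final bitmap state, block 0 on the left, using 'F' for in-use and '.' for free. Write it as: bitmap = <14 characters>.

bitmap = ..............

create(a): bitmap=F............. | a=[0]
unlink(a): bitmap=.............. | 
create(a): bitmap=F............. | a=[0]
append(a, 2): bitmap=FFF........... | a=[0, 1, 2]
create(b): bitmap=FFFF.......... | a=[0, 1, 2] b=[3]
unlink(a): bitmap=...F.......... | b=[3]
create(a): bitmap=F..F.......... | a=[0] b=[3]
unlink(b): bitmap=F............. | a=[0]
unlink(a): bitmap=.............. | 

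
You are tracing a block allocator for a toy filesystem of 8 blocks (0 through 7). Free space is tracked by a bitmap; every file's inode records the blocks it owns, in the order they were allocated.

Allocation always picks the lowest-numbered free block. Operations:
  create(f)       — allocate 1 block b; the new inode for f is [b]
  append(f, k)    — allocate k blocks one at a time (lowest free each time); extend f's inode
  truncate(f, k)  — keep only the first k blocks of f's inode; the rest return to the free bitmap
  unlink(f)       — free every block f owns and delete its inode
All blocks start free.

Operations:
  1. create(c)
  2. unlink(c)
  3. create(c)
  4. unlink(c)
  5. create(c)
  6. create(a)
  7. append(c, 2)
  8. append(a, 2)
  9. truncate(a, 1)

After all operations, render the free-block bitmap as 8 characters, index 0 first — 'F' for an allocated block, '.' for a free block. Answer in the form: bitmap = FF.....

bitmap = FFFF....

[1] create(c) — c=0 (map F.......)
[2] unlink(c) —  (map ........)
[3] create(c) — c=0 (map F.......)
[4] unlink(c) —  (map ........)
[5] create(c) — c=0 (map F.......)
[6] create(a) — a=1 c=0 (map FF......)
[7] append(c, 2) — a=1 c=0,2,3 (map FFFF....)
[8] append(a, 2) — a=1,4,5 c=0,2,3 (map FFFFFF..)
[9] truncate(a, 1) — a=1 c=0,2,3 (map FFFF....)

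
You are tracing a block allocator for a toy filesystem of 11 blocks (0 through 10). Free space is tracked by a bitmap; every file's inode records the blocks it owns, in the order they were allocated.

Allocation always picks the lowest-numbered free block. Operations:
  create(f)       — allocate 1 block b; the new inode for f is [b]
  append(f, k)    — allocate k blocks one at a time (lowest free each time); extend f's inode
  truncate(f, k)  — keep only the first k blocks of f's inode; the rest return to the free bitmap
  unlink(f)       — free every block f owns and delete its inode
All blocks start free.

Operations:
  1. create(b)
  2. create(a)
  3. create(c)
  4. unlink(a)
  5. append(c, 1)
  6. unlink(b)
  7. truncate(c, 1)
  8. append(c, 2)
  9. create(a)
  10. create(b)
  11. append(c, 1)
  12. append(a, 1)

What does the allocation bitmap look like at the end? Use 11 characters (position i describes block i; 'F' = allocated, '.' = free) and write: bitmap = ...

create(b): bitmap=F.......... | b=[0]
create(a): bitmap=FF......... | a=[1] b=[0]
create(c): bitmap=FFF........ | a=[1] b=[0] c=[2]
unlink(a): bitmap=F.F........ | b=[0] c=[2]
append(c, 1): bitmap=FFF........ | b=[0] c=[2, 1]
unlink(b): bitmap=.FF........ | c=[2, 1]
truncate(c, 1): bitmap=..F........ | c=[2]
append(c, 2): bitmap=FFF........ | c=[2, 0, 1]
create(a): bitmap=FFFF....... | a=[3] c=[2, 0, 1]
create(b): bitmap=FFFFF...... | a=[3] b=[4] c=[2, 0, 1]
append(c, 1): bitmap=FFFFFF..... | a=[3] b=[4] c=[2, 0, 1, 5]
append(a, 1): bitmap=FFFFFFF.... | a=[3, 6] b=[4] c=[2, 0, 1, 5]

bitmap = FFFFFFF....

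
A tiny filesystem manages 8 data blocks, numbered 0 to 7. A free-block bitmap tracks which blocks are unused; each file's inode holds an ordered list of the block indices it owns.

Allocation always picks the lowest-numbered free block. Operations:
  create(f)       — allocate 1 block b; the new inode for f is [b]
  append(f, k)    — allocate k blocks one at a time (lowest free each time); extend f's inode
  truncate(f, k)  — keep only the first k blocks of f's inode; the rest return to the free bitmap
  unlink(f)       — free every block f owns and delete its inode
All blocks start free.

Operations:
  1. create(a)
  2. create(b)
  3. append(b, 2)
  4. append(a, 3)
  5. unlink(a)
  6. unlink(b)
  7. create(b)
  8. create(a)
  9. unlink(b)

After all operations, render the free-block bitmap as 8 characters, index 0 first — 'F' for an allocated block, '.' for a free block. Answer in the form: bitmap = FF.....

bitmap = .F......

[1] create(a) — a=0 (map F.......)
[2] create(b) — a=0 b=1 (map FF......)
[3] append(b, 2) — a=0 b=1,2,3 (map FFFF....)
[4] append(a, 3) — a=0,4,5,6 b=1,2,3 (map FFFFFFF.)
[5] unlink(a) — b=1,2,3 (map .FFF....)
[6] unlink(b) —  (map ........)
[7] create(b) — b=0 (map F.......)
[8] create(a) — a=1 b=0 (map FF......)
[9] unlink(b) — a=1 (map .F......)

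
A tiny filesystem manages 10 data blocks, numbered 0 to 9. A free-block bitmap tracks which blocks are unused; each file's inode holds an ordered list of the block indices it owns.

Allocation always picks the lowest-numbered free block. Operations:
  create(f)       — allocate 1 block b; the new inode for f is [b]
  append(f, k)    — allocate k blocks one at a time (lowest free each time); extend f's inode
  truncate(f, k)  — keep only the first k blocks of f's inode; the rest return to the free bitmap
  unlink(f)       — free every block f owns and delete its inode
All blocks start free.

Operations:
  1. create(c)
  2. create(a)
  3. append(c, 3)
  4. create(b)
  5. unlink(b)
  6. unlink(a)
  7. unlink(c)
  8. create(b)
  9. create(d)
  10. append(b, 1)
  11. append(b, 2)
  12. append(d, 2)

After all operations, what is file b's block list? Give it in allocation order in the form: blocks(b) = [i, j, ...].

  1. create(c)  ⇒  F.........  {c→[0]}
  2. create(a)  ⇒  FF........  {a→[1]; c→[0]}
  3. append(c, 3)  ⇒  FFFFF.....  {a→[1]; c→[0, 2, 3, 4]}
  4. create(b)  ⇒  FFFFFF....  {a→[1]; b→[5]; c→[0, 2, 3, 4]}
  5. unlink(b)  ⇒  FFFFF.....  {a→[1]; c→[0, 2, 3, 4]}
  6. unlink(a)  ⇒  F.FFF.....  {c→[0, 2, 3, 4]}
  7. unlink(c)  ⇒  ..........  {}
  8. create(b)  ⇒  F.........  {b→[0]}
  9. create(d)  ⇒  FF........  {b→[0]; d→[1]}
  10. append(b, 1)  ⇒  FFF.......  {b→[0, 2]; d→[1]}
  11. append(b, 2)  ⇒  FFFFF.....  {b→[0, 2, 3, 4]; d→[1]}
  12. append(d, 2)  ⇒  FFFFFFF...  {b→[0, 2, 3, 4]; d→[1, 5, 6]}

blocks(b) = [0, 2, 3, 4]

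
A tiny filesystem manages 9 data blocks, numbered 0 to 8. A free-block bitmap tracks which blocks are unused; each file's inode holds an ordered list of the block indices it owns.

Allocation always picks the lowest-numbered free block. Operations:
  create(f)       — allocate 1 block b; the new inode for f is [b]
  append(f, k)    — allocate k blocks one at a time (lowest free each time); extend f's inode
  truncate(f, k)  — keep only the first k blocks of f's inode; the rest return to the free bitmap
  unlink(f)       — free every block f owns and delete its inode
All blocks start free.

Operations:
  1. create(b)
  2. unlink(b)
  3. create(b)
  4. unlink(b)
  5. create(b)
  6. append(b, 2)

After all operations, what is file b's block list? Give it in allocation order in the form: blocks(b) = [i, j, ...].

blocks(b) = [0, 1, 2]

after create(b) → b:[0]  free=[F........]
after unlink(b) →   free=[.........]
after create(b) → b:[0]  free=[F........]
after unlink(b) →   free=[.........]
after create(b) → b:[0]  free=[F........]
after append(b, 2) → b:[0, 1, 2]  free=[FFF......]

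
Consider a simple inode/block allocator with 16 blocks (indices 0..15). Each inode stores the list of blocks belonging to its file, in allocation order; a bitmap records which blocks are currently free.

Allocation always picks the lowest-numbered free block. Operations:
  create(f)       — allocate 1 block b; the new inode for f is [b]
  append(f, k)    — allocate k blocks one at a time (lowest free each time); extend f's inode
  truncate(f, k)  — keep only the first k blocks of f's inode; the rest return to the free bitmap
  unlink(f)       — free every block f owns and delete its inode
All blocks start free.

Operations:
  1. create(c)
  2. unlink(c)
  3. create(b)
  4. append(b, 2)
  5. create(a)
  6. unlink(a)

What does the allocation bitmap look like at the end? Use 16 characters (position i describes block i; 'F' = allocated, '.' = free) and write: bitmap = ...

  1. create(c)  ⇒  F...............  {c→[0]}
  2. unlink(c)  ⇒  ................  {}
  3. create(b)  ⇒  F...............  {b→[0]}
  4. append(b, 2)  ⇒  FFF.............  {b→[0, 1, 2]}
  5. create(a)  ⇒  FFFF............  {a→[3]; b→[0, 1, 2]}
  6. unlink(a)  ⇒  FFF.............  {b→[0, 1, 2]}

bitmap = FFF.............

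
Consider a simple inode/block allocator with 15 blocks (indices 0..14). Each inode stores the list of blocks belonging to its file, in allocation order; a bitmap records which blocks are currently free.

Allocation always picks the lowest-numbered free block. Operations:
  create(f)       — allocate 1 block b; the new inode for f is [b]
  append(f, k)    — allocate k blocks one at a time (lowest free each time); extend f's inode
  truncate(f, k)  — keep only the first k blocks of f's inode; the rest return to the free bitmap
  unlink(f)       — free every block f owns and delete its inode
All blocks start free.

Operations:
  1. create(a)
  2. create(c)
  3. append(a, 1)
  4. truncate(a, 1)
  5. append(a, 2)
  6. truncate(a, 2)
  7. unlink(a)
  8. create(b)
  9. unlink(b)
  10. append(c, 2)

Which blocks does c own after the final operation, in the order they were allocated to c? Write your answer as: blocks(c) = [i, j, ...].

[1] create(a) — a=0 (map F..............)
[2] create(c) — a=0 c=1 (map FF.............)
[3] append(a, 1) — a=0,2 c=1 (map FFF............)
[4] truncate(a, 1) — a=0 c=1 (map FF.............)
[5] append(a, 2) — a=0,2,3 c=1 (map FFFF...........)
[6] truncate(a, 2) — a=0,2 c=1 (map FFF............)
[7] unlink(a) — c=1 (map .F.............)
[8] create(b) — b=0 c=1 (map FF.............)
[9] unlink(b) — c=1 (map .F.............)
[10] append(c, 2) — c=1,0,2 (map FFF............)

blocks(c) = [1, 0, 2]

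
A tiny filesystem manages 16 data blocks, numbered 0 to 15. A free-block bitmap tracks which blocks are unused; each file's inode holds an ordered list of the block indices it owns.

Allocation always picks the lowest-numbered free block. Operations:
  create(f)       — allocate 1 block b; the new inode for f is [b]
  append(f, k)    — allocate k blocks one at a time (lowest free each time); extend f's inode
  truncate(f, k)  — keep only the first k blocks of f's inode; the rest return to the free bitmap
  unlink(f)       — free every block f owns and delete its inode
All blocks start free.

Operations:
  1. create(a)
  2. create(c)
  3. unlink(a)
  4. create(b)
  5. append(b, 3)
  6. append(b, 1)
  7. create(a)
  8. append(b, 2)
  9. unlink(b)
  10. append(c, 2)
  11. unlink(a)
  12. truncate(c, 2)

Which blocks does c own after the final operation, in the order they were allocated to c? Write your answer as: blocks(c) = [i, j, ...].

blocks(c) = [1, 0]

  1. create(a)  ⇒  F...............  {a→[0]}
  2. create(c)  ⇒  FF..............  {a→[0]; c→[1]}
  3. unlink(a)  ⇒  .F..............  {c→[1]}
  4. create(b)  ⇒  FF..............  {b→[0]; c→[1]}
  5. append(b, 3)  ⇒  FFFFF...........  {b→[0, 2, 3, 4]; c→[1]}
  6. append(b, 1)  ⇒  FFFFFF..........  {b→[0, 2, 3, 4, 5]; c→[1]}
  7. create(a)  ⇒  FFFFFFF.........  {a→[6]; b→[0, 2, 3, 4, 5]; c→[1]}
  8. append(b, 2)  ⇒  FFFFFFFFF.......  {a→[6]; b→[0, 2, 3, 4, 5, 7, 8]; c→[1]}
  9. unlink(b)  ⇒  .F....F.........  {a→[6]; c→[1]}
  10. append(c, 2)  ⇒  FFF...F.........  {a→[6]; c→[1, 0, 2]}
  11. unlink(a)  ⇒  FFF.............  {c→[1, 0, 2]}
  12. truncate(c, 2)  ⇒  FF..............  {c→[1, 0]}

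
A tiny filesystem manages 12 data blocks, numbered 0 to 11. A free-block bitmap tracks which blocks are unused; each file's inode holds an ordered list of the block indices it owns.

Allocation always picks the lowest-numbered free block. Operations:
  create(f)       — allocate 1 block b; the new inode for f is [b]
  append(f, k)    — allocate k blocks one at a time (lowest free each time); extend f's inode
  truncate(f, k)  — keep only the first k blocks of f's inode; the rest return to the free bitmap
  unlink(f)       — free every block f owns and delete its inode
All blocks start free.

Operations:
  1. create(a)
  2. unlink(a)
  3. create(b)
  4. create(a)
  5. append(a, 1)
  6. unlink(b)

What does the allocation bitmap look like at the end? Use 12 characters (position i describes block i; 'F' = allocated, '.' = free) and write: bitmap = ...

create(a): bitmap=F........... | a=[0]
unlink(a): bitmap=............ | 
create(b): bitmap=F........... | b=[0]
create(a): bitmap=FF.......... | a=[1] b=[0]
append(a, 1): bitmap=FFF......... | a=[1, 2] b=[0]
unlink(b): bitmap=.FF......... | a=[1, 2]

bitmap = .FF.........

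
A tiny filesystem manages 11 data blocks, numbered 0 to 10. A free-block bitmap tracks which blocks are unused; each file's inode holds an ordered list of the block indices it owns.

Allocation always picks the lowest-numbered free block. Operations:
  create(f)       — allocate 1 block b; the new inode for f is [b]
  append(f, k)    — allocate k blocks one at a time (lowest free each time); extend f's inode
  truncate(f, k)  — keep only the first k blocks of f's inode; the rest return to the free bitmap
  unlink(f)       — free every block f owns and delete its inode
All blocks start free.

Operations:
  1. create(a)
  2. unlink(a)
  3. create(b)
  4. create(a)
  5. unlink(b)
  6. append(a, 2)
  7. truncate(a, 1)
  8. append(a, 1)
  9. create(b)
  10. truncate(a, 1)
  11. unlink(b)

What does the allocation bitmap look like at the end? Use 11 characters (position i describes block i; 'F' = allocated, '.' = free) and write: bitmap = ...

bitmap = .F.........

  1. create(a)  ⇒  F..........  {a→[0]}
  2. unlink(a)  ⇒  ...........  {}
  3. create(b)  ⇒  F..........  {b→[0]}
  4. create(a)  ⇒  FF.........  {a→[1]; b→[0]}
  5. unlink(b)  ⇒  .F.........  {a→[1]}
  6. append(a, 2)  ⇒  FFF........  {a→[1, 0, 2]}
  7. truncate(a, 1)  ⇒  .F.........  {a→[1]}
  8. append(a, 1)  ⇒  FF.........  {a→[1, 0]}
  9. create(b)  ⇒  FFF........  {a→[1, 0]; b→[2]}
  10. truncate(a, 1)  ⇒  .FF........  {a→[1]; b→[2]}
  11. unlink(b)  ⇒  .F.........  {a→[1]}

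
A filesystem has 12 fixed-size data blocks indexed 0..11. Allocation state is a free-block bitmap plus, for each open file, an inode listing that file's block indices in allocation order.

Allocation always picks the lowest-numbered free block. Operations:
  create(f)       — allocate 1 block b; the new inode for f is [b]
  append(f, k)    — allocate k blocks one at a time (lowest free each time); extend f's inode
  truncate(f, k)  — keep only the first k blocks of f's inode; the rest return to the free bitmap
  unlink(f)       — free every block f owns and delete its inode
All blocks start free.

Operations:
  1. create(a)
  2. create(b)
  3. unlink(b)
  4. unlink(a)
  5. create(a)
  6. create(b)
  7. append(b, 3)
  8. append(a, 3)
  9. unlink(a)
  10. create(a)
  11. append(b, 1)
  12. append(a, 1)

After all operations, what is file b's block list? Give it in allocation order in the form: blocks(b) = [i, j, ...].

after create(a) → a:[0]  free=[F...........]
after create(b) → a:[0], b:[1]  free=[FF..........]
after unlink(b) → a:[0]  free=[F...........]
after unlink(a) →   free=[............]
after create(a) → a:[0]  free=[F...........]
after create(b) → a:[0], b:[1]  free=[FF..........]
after append(b, 3) → a:[0], b:[1, 2, 3, 4]  free=[FFFFF.......]
after append(a, 3) → a:[0, 5, 6, 7], b:[1, 2, 3, 4]  free=[FFFFFFFF....]
after unlink(a) → b:[1, 2, 3, 4]  free=[.FFFF.......]
after create(a) → a:[0], b:[1, 2, 3, 4]  free=[FFFFF.......]
after append(b, 1) → a:[0], b:[1, 2, 3, 4, 5]  free=[FFFFFF......]
after append(a, 1) → a:[0, 6], b:[1, 2, 3, 4, 5]  free=[FFFFFFF.....]

blocks(b) = [1, 2, 3, 4, 5]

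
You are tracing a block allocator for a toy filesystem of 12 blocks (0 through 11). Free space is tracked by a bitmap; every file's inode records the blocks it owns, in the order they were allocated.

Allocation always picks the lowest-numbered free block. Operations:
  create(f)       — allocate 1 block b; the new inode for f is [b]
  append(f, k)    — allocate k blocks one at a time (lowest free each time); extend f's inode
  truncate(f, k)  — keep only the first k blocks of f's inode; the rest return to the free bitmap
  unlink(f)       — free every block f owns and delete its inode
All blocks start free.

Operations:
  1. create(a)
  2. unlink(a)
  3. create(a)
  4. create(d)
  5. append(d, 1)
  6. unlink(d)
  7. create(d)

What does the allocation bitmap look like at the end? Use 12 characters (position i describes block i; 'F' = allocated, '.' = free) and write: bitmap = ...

  1. create(a)  ⇒  F...........  {a→[0]}
  2. unlink(a)  ⇒  ............  {}
  3. create(a)  ⇒  F...........  {a→[0]}
  4. create(d)  ⇒  FF..........  {a→[0]; d→[1]}
  5. append(d, 1)  ⇒  FFF.........  {a→[0]; d→[1, 2]}
  6. unlink(d)  ⇒  F...........  {a→[0]}
  7. create(d)  ⇒  FF..........  {a→[0]; d→[1]}

bitmap = FF..........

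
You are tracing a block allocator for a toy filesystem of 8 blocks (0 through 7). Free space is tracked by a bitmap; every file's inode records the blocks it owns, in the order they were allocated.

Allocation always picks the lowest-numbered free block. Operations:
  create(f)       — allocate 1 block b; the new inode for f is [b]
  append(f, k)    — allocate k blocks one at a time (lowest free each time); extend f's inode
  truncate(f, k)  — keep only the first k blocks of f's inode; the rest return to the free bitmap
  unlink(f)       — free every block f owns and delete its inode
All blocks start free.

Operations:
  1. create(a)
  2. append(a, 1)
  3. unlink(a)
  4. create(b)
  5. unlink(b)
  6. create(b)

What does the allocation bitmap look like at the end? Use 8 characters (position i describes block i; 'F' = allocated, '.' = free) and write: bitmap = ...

bitmap = F.......

create(a): bitmap=F....... | a=[0]
append(a, 1): bitmap=FF...... | a=[0, 1]
unlink(a): bitmap=........ | 
create(b): bitmap=F....... | b=[0]
unlink(b): bitmap=........ | 
create(b): bitmap=F....... | b=[0]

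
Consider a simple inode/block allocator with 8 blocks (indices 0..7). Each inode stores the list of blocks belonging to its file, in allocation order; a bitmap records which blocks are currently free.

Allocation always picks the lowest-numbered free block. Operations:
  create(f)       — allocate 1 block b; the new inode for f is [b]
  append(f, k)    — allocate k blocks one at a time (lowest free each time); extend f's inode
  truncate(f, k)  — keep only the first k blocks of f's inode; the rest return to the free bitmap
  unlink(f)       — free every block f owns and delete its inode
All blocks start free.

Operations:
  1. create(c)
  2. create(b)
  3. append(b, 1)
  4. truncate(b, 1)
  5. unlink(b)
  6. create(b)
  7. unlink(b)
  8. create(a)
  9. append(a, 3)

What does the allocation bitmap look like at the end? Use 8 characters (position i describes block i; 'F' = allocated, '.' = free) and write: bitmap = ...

[1] create(c) — c=0 (map F.......)
[2] create(b) — b=1 c=0 (map FF......)
[3] append(b, 1) — b=1,2 c=0 (map FFF.....)
[4] truncate(b, 1) — b=1 c=0 (map FF......)
[5] unlink(b) — c=0 (map F.......)
[6] create(b) — b=1 c=0 (map FF......)
[7] unlink(b) — c=0 (map F.......)
[8] create(a) — a=1 c=0 (map FF......)
[9] append(a, 3) — a=1,2,3,4 c=0 (map FFFFF...)

bitmap = FFFFF...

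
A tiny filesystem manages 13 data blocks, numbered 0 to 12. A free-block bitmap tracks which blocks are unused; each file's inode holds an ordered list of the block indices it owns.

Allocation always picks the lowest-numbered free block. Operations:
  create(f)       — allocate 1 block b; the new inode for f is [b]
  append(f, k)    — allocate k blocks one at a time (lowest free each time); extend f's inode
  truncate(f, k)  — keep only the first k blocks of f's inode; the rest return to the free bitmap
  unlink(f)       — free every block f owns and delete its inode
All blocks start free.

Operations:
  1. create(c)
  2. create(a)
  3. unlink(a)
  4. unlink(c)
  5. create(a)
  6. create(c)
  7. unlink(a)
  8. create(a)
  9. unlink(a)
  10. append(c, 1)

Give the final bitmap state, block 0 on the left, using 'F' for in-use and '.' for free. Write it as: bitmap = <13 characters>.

create(c): bitmap=F............ | c=[0]
create(a): bitmap=FF........... | a=[1] c=[0]
unlink(a): bitmap=F............ | c=[0]
unlink(c): bitmap=............. | 
create(a): bitmap=F............ | a=[0]
create(c): bitmap=FF........... | a=[0] c=[1]
unlink(a): bitmap=.F........... | c=[1]
create(a): bitmap=FF........... | a=[0] c=[1]
unlink(a): bitmap=.F........... | c=[1]
append(c, 1): bitmap=FF........... | c=[1, 0]

bitmap = FF...........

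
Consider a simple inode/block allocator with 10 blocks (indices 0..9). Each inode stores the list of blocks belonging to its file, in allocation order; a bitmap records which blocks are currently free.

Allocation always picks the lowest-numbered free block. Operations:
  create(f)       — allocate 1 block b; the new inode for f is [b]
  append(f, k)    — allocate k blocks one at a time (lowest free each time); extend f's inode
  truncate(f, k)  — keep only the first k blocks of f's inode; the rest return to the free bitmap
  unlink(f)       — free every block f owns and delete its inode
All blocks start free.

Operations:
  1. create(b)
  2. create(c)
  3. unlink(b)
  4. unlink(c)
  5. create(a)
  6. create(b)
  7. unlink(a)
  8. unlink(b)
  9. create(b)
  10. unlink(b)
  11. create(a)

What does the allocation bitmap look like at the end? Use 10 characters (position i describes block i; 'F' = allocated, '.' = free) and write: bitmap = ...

create(b): bitmap=F......... | b=[0]
create(c): bitmap=FF........ | b=[0] c=[1]
unlink(b): bitmap=.F........ | c=[1]
unlink(c): bitmap=.......... | 
create(a): bitmap=F......... | a=[0]
create(b): bitmap=FF........ | a=[0] b=[1]
unlink(a): bitmap=.F........ | b=[1]
unlink(b): bitmap=.......... | 
create(b): bitmap=F......... | b=[0]
unlink(b): bitmap=.......... | 
create(a): bitmap=F......... | a=[0]

bitmap = F.........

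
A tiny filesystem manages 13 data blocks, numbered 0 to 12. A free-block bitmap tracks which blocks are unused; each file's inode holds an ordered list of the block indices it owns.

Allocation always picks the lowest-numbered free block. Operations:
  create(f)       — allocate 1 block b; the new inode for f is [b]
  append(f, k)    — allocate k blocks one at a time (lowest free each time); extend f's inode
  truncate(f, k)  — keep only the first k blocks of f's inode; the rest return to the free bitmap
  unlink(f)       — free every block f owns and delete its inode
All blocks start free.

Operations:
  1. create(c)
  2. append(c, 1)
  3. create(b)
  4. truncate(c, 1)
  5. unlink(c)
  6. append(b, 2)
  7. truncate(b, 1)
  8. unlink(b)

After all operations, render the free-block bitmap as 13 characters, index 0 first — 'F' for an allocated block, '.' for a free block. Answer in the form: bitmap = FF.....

bitmap = .............

  1. create(c)  ⇒  F............  {c→[0]}
  2. append(c, 1)  ⇒  FF...........  {c→[0, 1]}
  3. create(b)  ⇒  FFF..........  {b→[2]; c→[0, 1]}
  4. truncate(c, 1)  ⇒  F.F..........  {b→[2]; c→[0]}
  5. unlink(c)  ⇒  ..F..........  {b→[2]}
  6. append(b, 2)  ⇒  FFF..........  {b→[2, 0, 1]}
  7. truncate(b, 1)  ⇒  ..F..........  {b→[2]}
  8. unlink(b)  ⇒  .............  {}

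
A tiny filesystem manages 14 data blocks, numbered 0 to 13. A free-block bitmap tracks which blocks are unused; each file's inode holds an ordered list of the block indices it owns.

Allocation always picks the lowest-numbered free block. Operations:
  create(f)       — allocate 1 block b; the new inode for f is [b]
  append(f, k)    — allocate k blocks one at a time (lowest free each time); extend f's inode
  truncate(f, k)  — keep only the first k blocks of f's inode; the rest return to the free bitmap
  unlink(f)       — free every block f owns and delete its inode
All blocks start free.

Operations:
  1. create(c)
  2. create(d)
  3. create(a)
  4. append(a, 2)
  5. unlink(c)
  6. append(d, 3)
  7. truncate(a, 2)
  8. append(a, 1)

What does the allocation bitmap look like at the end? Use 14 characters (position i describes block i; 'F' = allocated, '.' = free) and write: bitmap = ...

after create(c) → c:[0]  free=[F.............]
after create(d) → c:[0], d:[1]  free=[FF............]
after create(a) → a:[2], c:[0], d:[1]  free=[FFF...........]
after append(a, 2) → a:[2, 3, 4], c:[0], d:[1]  free=[FFFFF.........]
after unlink(c) → a:[2, 3, 4], d:[1]  free=[.FFFF.........]
after append(d, 3) → a:[2, 3, 4], d:[1, 0, 5, 6]  free=[FFFFFFF.......]
after truncate(a, 2) → a:[2, 3], d:[1, 0, 5, 6]  free=[FFFF.FF.......]
after append(a, 1) → a:[2, 3, 4], d:[1, 0, 5, 6]  free=[FFFFFFF.......]

bitmap = FFFFFFF.......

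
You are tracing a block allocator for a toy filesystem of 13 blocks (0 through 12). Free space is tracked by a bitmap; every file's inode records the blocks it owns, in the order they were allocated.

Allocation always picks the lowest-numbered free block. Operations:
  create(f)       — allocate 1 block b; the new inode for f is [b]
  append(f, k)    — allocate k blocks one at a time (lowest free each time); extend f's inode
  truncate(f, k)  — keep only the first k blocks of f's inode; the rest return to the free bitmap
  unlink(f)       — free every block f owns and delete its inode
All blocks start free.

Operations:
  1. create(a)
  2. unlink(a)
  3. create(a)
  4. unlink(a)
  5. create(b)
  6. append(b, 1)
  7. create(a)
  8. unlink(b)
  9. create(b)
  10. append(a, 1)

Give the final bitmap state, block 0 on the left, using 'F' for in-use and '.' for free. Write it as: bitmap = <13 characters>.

bitmap = FFF..........

  1. create(a)  ⇒  F............  {a→[0]}
  2. unlink(a)  ⇒  .............  {}
  3. create(a)  ⇒  F............  {a→[0]}
  4. unlink(a)  ⇒  .............  {}
  5. create(b)  ⇒  F............  {b→[0]}
  6. append(b, 1)  ⇒  FF...........  {b→[0, 1]}
  7. create(a)  ⇒  FFF..........  {a→[2]; b→[0, 1]}
  8. unlink(b)  ⇒  ..F..........  {a→[2]}
  9. create(b)  ⇒  F.F..........  {a→[2]; b→[0]}
  10. append(a, 1)  ⇒  FFF..........  {a→[2, 1]; b→[0]}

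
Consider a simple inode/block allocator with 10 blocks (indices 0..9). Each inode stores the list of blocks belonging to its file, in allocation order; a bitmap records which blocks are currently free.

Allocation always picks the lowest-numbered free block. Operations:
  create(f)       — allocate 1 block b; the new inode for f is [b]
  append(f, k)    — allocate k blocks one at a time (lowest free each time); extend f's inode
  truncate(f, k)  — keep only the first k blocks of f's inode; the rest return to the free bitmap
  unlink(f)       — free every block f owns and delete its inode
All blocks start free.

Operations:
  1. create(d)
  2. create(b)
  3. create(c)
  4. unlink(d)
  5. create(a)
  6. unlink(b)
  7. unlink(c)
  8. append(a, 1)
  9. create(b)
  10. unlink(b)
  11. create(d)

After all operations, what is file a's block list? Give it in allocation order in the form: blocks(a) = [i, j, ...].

  1. create(d)  ⇒  F.........  {d→[0]}
  2. create(b)  ⇒  FF........  {b→[1]; d→[0]}
  3. create(c)  ⇒  FFF.......  {b→[1]; c→[2]; d→[0]}
  4. unlink(d)  ⇒  .FF.......  {b→[1]; c→[2]}
  5. create(a)  ⇒  FFF.......  {a→[0]; b→[1]; c→[2]}
  6. unlink(b)  ⇒  F.F.......  {a→[0]; c→[2]}
  7. unlink(c)  ⇒  F.........  {a→[0]}
  8. append(a, 1)  ⇒  FF........  {a→[0, 1]}
  9. create(b)  ⇒  FFF.......  {a→[0, 1]; b→[2]}
  10. unlink(b)  ⇒  FF........  {a→[0, 1]}
  11. create(d)  ⇒  FFF.......  {a→[0, 1]; d→[2]}

blocks(a) = [0, 1]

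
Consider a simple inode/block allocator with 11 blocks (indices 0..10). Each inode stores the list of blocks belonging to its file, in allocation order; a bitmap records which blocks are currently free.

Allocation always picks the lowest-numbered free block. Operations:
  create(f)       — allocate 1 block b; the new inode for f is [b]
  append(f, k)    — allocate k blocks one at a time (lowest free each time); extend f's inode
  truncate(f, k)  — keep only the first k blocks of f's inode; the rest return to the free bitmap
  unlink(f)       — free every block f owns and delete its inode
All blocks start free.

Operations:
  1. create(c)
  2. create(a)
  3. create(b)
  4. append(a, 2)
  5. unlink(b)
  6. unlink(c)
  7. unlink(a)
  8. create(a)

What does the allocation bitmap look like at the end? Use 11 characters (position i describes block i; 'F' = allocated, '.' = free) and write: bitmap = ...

bitmap = F..........

after create(c) → c:[0]  free=[F..........]
after create(a) → a:[1], c:[0]  free=[FF.........]
after create(b) → a:[1], b:[2], c:[0]  free=[FFF........]
after append(a, 2) → a:[1, 3, 4], b:[2], c:[0]  free=[FFFFF......]
after unlink(b) → a:[1, 3, 4], c:[0]  free=[FF.FF......]
after unlink(c) → a:[1, 3, 4]  free=[.F.FF......]
after unlink(a) →   free=[...........]
after create(a) → a:[0]  free=[F..........]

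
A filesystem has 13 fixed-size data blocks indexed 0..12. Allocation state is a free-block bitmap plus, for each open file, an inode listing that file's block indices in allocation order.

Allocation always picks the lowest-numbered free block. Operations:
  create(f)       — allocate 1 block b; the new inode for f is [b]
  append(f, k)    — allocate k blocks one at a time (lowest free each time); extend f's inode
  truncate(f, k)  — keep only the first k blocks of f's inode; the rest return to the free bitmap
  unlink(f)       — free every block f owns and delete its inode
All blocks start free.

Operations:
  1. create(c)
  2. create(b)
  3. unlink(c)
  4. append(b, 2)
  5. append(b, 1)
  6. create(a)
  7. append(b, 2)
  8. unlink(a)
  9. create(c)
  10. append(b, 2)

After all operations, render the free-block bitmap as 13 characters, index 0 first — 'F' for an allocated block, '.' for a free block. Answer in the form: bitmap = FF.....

  1. create(c)  ⇒  F............  {c→[0]}
  2. create(b)  ⇒  FF...........  {b→[1]; c→[0]}
  3. unlink(c)  ⇒  .F...........  {b→[1]}
  4. append(b, 2)  ⇒  FFF..........  {b→[1, 0, 2]}
  5. append(b, 1)  ⇒  FFFF.........  {b→[1, 0, 2, 3]}
  6. create(a)  ⇒  FFFFF........  {a→[4]; b→[1, 0, 2, 3]}
  7. append(b, 2)  ⇒  FFFFFFF......  {a→[4]; b→[1, 0, 2, 3, 5, 6]}
  8. unlink(a)  ⇒  FFFF.FF......  {b→[1, 0, 2, 3, 5, 6]}
  9. create(c)  ⇒  FFFFFFF......  {b→[1, 0, 2, 3, 5, 6]; c→[4]}
  10. append(b, 2)  ⇒  FFFFFFFFF....  {b→[1, 0, 2, 3, 5, 6, 7, 8]; c→[4]}

bitmap = FFFFFFFFF....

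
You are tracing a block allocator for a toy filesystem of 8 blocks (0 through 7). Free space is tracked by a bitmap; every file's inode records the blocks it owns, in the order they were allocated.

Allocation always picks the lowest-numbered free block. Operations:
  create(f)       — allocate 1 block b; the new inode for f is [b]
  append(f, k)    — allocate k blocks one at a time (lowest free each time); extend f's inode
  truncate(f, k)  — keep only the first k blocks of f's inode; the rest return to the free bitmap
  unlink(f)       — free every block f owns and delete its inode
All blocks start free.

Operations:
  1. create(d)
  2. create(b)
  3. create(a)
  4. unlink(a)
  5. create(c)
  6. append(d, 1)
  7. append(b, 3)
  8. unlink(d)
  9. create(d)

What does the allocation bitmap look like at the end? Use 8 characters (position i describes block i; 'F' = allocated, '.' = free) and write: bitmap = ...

after create(d) → d:[0]  free=[F.......]
after create(b) → b:[1], d:[0]  free=[FF......]
after create(a) → a:[2], b:[1], d:[0]  free=[FFF.....]
after unlink(a) → b:[1], d:[0]  free=[FF......]
after create(c) → b:[1], c:[2], d:[0]  free=[FFF.....]
after append(d, 1) → b:[1], c:[2], d:[0, 3]  free=[FFFF....]
after append(b, 3) → b:[1, 4, 5, 6], c:[2], d:[0, 3]  free=[FFFFFFF.]
after unlink(d) → b:[1, 4, 5, 6], c:[2]  free=[.FF.FFF.]
after create(d) → b:[1, 4, 5, 6], c:[2], d:[0]  free=[FFF.FFF.]

bitmap = FFF.FFF.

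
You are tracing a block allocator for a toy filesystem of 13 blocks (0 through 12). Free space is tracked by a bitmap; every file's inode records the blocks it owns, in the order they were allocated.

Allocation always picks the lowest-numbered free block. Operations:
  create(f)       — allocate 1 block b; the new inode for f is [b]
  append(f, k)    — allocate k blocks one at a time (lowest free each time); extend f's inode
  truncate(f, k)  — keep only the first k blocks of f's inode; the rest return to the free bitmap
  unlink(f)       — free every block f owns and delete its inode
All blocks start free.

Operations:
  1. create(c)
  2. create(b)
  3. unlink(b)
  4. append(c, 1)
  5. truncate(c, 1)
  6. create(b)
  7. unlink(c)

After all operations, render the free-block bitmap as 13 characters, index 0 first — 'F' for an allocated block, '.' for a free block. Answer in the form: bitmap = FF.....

create(c): bitmap=F............ | c=[0]
create(b): bitmap=FF........... | b=[1] c=[0]
unlink(b): bitmap=F............ | c=[0]
append(c, 1): bitmap=FF........... | c=[0, 1]
truncate(c, 1): bitmap=F............ | c=[0]
create(b): bitmap=FF........... | b=[1] c=[0]
unlink(c): bitmap=.F........... | b=[1]

bitmap = .F...........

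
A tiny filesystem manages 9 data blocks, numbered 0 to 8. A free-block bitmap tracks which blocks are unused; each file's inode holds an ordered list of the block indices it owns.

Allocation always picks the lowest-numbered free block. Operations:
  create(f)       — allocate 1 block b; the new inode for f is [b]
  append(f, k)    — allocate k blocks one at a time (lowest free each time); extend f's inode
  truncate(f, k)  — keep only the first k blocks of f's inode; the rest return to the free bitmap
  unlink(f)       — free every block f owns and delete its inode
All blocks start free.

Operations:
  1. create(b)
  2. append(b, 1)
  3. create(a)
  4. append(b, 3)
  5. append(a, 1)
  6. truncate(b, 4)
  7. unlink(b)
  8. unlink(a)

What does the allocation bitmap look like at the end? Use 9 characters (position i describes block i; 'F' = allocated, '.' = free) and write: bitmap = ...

create(b): bitmap=F........ | b=[0]
append(b, 1): bitmap=FF....... | b=[0, 1]
create(a): bitmap=FFF...... | a=[2] b=[0, 1]
append(b, 3): bitmap=FFFFFF... | a=[2] b=[0, 1, 3, 4, 5]
append(a, 1): bitmap=FFFFFFF.. | a=[2, 6] b=[0, 1, 3, 4, 5]
truncate(b, 4): bitmap=FFFFF.F.. | a=[2, 6] b=[0, 1, 3, 4]
unlink(b): bitmap=..F...F.. | a=[2, 6]
unlink(a): bitmap=......... | 

bitmap = .........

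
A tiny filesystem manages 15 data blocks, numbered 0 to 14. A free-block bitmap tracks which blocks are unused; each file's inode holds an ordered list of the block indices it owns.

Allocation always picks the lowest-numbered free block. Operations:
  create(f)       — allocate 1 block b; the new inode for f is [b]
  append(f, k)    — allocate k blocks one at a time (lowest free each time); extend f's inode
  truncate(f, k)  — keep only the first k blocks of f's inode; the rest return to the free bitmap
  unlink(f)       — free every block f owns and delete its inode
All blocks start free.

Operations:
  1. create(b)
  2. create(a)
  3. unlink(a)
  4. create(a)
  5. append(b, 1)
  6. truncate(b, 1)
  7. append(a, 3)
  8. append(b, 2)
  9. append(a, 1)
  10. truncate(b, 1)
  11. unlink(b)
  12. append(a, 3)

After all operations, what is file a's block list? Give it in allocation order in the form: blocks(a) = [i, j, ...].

blocks(a) = [1, 2, 3, 4, 7, 0, 5, 6]

after create(b) → b:[0]  free=[F..............]
after create(a) → a:[1], b:[0]  free=[FF.............]
after unlink(a) → b:[0]  free=[F..............]
after create(a) → a:[1], b:[0]  free=[FF.............]
after append(b, 1) → a:[1], b:[0, 2]  free=[FFF............]
after truncate(b, 1) → a:[1], b:[0]  free=[FF.............]
after append(a, 3) → a:[1, 2, 3, 4], b:[0]  free=[FFFFF..........]
after append(b, 2) → a:[1, 2, 3, 4], b:[0, 5, 6]  free=[FFFFFFF........]
after append(a, 1) → a:[1, 2, 3, 4, 7], b:[0, 5, 6]  free=[FFFFFFFF.......]
after truncate(b, 1) → a:[1, 2, 3, 4, 7], b:[0]  free=[FFFFF..F.......]
after unlink(b) → a:[1, 2, 3, 4, 7]  free=[.FFFF..F.......]
after append(a, 3) → a:[1, 2, 3, 4, 7, 0, 5, 6]  free=[FFFFFFFF.......]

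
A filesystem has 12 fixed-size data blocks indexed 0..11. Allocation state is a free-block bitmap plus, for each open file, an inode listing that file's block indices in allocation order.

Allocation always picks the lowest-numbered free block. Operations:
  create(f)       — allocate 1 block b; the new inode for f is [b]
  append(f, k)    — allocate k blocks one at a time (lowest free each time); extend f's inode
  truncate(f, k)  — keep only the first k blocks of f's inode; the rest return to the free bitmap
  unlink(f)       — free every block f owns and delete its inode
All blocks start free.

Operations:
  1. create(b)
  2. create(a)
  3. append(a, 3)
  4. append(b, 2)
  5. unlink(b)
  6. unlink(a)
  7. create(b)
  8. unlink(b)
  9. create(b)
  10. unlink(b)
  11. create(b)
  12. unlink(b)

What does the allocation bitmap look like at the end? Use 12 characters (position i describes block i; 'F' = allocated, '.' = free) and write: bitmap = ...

bitmap = ............

[1] create(b) — b=0 (map F...........)
[2] create(a) — a=1 b=0 (map FF..........)
[3] append(a, 3) — a=1,2,3,4 b=0 (map FFFFF.......)
[4] append(b, 2) — a=1,2,3,4 b=0,5,6 (map FFFFFFF.....)
[5] unlink(b) — a=1,2,3,4 (map .FFFF.......)
[6] unlink(a) —  (map ............)
[7] create(b) — b=0 (map F...........)
[8] unlink(b) —  (map ............)
[9] create(b) — b=0 (map F...........)
[10] unlink(b) —  (map ............)
[11] create(b) — b=0 (map F...........)
[12] unlink(b) —  (map ............)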